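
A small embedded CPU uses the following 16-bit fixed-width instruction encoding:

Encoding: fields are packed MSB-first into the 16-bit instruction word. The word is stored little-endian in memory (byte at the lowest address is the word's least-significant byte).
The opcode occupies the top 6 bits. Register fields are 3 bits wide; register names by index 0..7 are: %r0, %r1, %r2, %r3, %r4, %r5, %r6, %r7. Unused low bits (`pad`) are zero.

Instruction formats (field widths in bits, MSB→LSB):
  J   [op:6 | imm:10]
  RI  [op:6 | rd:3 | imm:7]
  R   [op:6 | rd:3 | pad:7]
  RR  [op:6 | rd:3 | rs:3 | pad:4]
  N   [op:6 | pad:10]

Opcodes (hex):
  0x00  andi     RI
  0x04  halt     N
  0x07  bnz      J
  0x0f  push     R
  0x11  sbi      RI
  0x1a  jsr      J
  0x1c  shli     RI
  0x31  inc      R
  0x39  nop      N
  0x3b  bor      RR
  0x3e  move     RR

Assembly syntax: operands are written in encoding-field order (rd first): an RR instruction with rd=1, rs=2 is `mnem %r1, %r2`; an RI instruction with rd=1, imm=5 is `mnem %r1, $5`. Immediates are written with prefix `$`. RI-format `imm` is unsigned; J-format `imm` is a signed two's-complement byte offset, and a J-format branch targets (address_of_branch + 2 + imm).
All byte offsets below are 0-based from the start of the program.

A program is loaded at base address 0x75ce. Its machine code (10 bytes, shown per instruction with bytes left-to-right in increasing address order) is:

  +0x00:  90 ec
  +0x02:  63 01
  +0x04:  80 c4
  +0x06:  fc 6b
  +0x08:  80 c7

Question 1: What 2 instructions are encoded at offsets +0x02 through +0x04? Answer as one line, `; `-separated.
[02] 63 01 → 0x0163
  op=0x0163>>10=0x0 ⇒ andi (RI)
  [9:7] rd=2 = %r2
  [6:0] imm=99 = $99
[04] 80 c4 → 0xc480
  op=0xc480>>10=0x31 ⇒ inc (R)
  [9:7] rd=1 = %r1

andi %r2, $99; inc %r1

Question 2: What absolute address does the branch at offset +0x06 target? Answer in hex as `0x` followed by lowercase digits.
off 0x06: read fc 6b as little → 0x6bfc
  opcode bits[15:10]=0x1a: jsr/J
  imm@[9:0]=0x3fc (s10→-4) ⇒ $-4
  target = base 0x75ce + off 0x06 + 2 + imm -4 = 0x75d2

0x75d2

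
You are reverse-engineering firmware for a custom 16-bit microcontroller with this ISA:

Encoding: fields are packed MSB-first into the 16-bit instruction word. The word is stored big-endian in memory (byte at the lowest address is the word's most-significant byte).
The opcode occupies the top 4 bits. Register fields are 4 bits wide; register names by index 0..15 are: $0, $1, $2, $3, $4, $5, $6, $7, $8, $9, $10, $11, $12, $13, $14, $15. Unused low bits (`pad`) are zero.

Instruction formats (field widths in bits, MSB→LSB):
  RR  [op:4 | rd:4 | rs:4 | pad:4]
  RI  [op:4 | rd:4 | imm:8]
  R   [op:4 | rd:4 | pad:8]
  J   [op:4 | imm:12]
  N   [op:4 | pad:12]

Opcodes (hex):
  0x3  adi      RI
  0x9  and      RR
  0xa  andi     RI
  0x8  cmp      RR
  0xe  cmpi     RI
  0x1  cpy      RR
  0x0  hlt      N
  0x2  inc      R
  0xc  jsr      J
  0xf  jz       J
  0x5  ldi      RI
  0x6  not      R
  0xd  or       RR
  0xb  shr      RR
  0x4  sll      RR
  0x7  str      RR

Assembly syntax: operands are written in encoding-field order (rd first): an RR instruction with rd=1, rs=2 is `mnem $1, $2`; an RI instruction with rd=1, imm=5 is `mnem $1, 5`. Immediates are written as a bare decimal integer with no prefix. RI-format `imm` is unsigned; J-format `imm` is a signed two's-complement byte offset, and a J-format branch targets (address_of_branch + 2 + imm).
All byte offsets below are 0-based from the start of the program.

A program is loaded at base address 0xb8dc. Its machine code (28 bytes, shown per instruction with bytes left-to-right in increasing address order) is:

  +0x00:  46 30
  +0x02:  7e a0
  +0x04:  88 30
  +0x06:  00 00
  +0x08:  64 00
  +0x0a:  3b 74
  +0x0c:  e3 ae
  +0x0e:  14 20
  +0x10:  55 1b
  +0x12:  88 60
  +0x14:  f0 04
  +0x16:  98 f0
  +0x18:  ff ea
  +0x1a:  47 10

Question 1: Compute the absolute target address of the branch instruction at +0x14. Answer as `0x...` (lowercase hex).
0xb8f6

+0x14: f0 04 ⇒ word 0xf004 (big)
  opcode bits[15:12]=0xf: jz/J
  imm: (w>>0)&0xfff=0x4 → 4
  target = base 0xb8dc + off 0x14 + 2 + imm 4 = 0xb8f6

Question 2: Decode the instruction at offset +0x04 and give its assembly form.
[04] 88 30 → 0x8830
  op=0x8830>>12=0x8 ⇒ cmp (RR)
  [11:8] rd=8 = $8
  [7:4] rs=3 = $3

cmp $8, $3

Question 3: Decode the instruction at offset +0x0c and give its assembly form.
cmpi $3, 174

[0c] e3 ae → 0xe3ae
  op=0xe3ae>>12=0xe ⇒ cmpi (RI)
  [11:8] rd=3 = $3
  [7:0] imm=174 = 174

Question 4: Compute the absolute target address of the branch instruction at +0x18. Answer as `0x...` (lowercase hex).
off 0x18: read ff ea as big → 0xffea
  top 4b → 0xf → jz [J]
  [11:0] imm=4074 (s12→-22) = -22
  target = base 0xb8dc + off 0x18 + 2 + imm -22 = 0xb8e0

0xb8e0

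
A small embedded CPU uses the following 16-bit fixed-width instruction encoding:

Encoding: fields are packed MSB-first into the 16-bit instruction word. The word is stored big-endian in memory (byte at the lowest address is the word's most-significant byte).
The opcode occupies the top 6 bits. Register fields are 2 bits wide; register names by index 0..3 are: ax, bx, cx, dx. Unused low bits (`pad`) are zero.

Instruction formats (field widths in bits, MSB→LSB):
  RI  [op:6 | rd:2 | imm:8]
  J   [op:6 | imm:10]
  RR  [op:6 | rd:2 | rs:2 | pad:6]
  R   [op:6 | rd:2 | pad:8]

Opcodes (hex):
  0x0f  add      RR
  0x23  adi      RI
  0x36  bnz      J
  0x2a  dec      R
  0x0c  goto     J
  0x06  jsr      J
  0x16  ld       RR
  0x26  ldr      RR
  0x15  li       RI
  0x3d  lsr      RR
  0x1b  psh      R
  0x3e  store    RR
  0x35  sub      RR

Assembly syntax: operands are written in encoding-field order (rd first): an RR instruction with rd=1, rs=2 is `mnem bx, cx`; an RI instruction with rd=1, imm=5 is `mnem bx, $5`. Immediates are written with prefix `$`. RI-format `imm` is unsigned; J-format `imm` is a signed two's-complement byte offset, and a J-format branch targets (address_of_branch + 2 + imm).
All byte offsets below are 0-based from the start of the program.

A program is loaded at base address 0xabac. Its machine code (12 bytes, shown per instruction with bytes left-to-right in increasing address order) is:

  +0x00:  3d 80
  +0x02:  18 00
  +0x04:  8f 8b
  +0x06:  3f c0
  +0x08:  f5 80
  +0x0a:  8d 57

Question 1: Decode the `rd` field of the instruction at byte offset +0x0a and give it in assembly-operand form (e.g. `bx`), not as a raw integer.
@+0a  big-endian(8d 57) = 0x8d57
  op=0x8d57>>10=0x23 ⇒ adi (RI)
  [9:8] rd=1 = bx
  [7:0] imm=87 = $87

bx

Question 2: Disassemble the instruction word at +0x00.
add bx, cx

off 0x00: read 3d 80 as big → 0x3d80
  top 6b → 0xf → add [RR]
  rd@[9:8]=0x1 ⇒ bx
  rs@[7:6]=0x2 ⇒ cx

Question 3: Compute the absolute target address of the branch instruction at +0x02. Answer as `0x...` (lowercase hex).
0xabb0

+0x02: 18 00 ⇒ word 0x1800 (big)
  top 6b → 0x6 → jsr [J]
  imm: (w>>0)&0x3ff=0x0 → $0
  target = base 0xabac + off 0x02 + 2 + imm 0 = 0xabb0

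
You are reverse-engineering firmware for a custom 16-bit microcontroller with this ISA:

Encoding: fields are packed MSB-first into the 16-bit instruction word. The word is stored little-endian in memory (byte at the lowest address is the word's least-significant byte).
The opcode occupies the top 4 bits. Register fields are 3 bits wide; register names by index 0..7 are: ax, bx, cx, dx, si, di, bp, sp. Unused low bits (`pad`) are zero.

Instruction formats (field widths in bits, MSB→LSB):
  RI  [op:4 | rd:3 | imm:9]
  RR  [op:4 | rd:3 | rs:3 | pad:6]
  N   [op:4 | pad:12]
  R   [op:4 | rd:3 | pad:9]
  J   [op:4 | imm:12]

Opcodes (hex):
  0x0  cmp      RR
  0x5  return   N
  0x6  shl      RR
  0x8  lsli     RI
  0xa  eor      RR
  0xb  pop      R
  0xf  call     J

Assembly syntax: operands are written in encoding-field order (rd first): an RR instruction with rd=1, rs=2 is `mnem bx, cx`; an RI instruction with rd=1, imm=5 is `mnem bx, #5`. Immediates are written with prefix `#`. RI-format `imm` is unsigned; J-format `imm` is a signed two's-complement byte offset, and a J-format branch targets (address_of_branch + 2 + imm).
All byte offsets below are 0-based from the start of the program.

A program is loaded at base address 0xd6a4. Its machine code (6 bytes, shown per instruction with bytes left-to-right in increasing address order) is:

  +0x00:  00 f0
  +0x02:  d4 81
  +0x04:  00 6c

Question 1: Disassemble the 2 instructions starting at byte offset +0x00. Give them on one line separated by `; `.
@+00  little-endian(00 f0) = 0xf000
  opcode bits[15:12]=0xf: call/J
  imm@[11:0]=0x0 ⇒ #0
@+02  little-endian(d4 81) = 0x81d4
  opcode bits[15:12]=0x8: lsli/RI
  rd@[11:9]=0x0 ⇒ ax
  imm@[8:0]=0x1d4 ⇒ #468

call #0; lsli ax, #468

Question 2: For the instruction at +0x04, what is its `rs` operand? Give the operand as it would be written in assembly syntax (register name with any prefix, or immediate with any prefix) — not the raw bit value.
ax

[04] 00 6c → 0x6c00
  opcode bits[15:12]=0x6: shl/RR
  rd@[11:9]=0x6 ⇒ bp
  rs@[8:6]=0x0 ⇒ ax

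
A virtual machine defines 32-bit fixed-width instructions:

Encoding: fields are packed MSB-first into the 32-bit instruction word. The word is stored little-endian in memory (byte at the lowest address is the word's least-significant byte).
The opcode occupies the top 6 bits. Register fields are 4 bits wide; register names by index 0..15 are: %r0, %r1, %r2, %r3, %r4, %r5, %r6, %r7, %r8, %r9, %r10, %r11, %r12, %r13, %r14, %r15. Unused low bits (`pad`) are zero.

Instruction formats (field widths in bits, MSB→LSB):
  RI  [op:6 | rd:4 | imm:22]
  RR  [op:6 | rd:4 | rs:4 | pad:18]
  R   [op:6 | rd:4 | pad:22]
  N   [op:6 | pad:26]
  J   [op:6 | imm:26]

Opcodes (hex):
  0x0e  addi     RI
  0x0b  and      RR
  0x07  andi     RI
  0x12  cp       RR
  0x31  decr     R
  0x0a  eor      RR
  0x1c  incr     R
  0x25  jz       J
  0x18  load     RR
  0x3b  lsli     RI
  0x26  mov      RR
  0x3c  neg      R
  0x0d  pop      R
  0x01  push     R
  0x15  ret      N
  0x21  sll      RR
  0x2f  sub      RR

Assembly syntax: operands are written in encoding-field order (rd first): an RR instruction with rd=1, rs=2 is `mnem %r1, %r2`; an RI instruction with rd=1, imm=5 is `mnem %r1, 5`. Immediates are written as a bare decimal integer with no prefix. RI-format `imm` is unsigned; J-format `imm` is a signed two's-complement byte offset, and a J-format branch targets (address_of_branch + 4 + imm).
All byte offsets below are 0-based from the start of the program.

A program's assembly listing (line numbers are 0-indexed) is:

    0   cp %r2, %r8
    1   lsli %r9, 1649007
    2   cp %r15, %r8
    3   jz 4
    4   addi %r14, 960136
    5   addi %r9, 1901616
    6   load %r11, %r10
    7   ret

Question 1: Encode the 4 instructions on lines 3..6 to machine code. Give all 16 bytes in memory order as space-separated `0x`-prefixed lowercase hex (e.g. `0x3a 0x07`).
0x04 0x00 0x00 0x94 0x88 0xa6 0x8e 0x3b 0x30 0x04 0x5d 0x3a 0x00 0x00 0xe8 0x62

3. jz fields op=0x25:6|imm=4:26 → word 94000004h → 04 00 00 94
4. addi fields op=0xe:6|rd=14:4|imm=960136:22 → word 3b8ea688h → 88 a6 8e 3b
5. addi fields op=0xe:6|rd=9:4|imm=1901616:22 → word 3a5d0430h → 30 04 5d 3a
6. load fields op=0x18:6|rd=11:4|rs=10:4|pad=0:18 → word 62e80000h → 00 00 e8 62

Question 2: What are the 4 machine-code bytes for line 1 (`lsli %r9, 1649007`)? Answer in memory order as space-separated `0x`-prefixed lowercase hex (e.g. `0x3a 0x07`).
line 1 (lsli): pack op=0x3b:6|rd=9:4|imm=1649007:22 = 0xee59296f; little→ 6f 29 59 ee

0x6f 0x29 0x59 0xee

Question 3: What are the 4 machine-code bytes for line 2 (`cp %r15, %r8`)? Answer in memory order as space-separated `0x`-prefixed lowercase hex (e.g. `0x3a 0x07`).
L2: cp op=0x12:6|rd=15:4|rs=8:4|pad=0:18 ⇒ 0x4be00000 ⇒ little 00 00 e0 4b

0x00 0x00 0xe0 0x4b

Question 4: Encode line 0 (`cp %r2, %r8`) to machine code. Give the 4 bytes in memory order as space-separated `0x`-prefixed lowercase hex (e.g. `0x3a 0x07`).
0x00 0x00 0xa0 0x48

0. cp fields op=0x12:6|rd=2:4|rs=8:4|pad=0:18 → word 48a00000h → 00 00 a0 48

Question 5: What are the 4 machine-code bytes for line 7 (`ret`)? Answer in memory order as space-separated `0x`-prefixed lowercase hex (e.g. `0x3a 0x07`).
0x00 0x00 0x00 0x54

L7: ret op=0x15:6|pad=0:26 ⇒ 0x54000000 ⇒ little 00 00 00 54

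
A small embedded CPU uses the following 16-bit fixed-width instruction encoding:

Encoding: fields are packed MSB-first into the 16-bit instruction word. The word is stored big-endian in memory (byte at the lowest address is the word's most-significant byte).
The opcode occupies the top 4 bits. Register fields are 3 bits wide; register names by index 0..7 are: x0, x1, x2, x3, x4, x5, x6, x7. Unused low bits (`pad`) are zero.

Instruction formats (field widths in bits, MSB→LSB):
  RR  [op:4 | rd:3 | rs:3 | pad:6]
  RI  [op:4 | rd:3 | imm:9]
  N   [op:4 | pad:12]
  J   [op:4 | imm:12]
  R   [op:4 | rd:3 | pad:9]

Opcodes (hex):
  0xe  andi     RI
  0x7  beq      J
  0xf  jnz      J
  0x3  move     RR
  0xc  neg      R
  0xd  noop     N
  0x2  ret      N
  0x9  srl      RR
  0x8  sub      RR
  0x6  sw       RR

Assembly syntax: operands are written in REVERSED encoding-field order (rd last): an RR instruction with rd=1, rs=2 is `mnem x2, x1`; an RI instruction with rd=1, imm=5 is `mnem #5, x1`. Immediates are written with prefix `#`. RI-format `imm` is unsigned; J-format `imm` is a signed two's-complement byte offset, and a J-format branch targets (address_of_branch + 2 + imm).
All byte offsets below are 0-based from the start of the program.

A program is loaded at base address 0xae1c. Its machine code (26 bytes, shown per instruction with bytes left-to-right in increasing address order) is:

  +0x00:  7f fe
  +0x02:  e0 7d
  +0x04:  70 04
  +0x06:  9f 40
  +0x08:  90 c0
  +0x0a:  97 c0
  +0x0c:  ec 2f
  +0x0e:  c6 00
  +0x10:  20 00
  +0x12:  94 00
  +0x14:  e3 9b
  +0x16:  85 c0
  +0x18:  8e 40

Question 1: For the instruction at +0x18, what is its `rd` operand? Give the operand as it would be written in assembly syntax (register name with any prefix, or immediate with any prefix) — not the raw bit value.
off 0x18: read 8e 40 as big → 0x8e40
  op=0x8e40>>12=0x8 ⇒ sub (RR)
  rd@[11:9]=0x7 ⇒ x7
  rs@[8:6]=0x1 ⇒ x1

x7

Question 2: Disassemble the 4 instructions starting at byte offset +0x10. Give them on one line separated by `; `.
ret; srl x0, x2; andi #411, x1; sub x7, x2

@+10  big-endian(20 00) = 0x2000
  op=0x2000>>12=0x2 ⇒ ret (N)
@+12  big-endian(94 00) = 0x9400
  op=0x9400>>12=0x9 ⇒ srl (RR)
  rd@[11:9]=0x2 ⇒ x2
  rs@[8:6]=0x0 ⇒ x0
@+14  big-endian(e3 9b) = 0xe39b
  op=0xe39b>>12=0xe ⇒ andi (RI)
  rd@[11:9]=0x1 ⇒ x1
  imm@[8:0]=0x19b ⇒ #411
@+16  big-endian(85 c0) = 0x85c0
  op=0x85c0>>12=0x8 ⇒ sub (RR)
  rd@[11:9]=0x2 ⇒ x2
  rs@[8:6]=0x7 ⇒ x7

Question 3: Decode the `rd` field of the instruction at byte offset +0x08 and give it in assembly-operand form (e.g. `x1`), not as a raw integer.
x0

[08] 90 c0 → 0x90c0
  top 4b → 0x9 → srl [RR]
  rd@[11:9]=0x0 ⇒ x0
  rs@[8:6]=0x3 ⇒ x3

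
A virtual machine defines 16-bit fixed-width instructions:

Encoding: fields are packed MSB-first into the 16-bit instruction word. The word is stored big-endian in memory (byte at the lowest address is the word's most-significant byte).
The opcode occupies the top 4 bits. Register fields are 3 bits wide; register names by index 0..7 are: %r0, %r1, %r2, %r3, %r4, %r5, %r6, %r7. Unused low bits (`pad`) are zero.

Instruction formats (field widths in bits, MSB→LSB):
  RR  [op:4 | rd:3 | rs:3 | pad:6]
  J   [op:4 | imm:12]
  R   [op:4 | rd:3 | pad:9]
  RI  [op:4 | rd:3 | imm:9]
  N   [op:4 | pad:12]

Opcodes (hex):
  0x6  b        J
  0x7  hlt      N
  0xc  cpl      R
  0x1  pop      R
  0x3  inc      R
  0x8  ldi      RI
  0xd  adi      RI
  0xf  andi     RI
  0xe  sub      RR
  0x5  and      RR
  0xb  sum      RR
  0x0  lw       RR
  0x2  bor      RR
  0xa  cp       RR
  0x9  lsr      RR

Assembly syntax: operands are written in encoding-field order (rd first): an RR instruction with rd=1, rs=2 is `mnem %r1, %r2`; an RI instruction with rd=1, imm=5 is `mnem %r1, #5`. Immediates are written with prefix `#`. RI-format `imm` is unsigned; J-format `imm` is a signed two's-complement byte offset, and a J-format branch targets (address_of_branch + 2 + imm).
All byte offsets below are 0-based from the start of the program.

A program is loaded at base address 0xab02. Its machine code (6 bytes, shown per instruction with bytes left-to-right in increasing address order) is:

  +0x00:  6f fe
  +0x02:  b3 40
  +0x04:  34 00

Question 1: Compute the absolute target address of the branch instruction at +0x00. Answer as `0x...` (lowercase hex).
0xab02

+0x00: 6f fe ⇒ word 0x6ffe (big)
  top 4b → 0x6 → b [J]
  imm@[11:0]=0xffe (s12→-2) ⇒ #-2
  target = base 0xab02 + off 0x00 + 2 + imm -2 = 0xab02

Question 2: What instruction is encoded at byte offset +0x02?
+0x02: b3 40 ⇒ word 0xb340 (big)
  opcode bits[15:12]=0xb: sum/RR
  rd: (w>>9)&0x7=0x1 → %r1
  rs: (w>>6)&0x7=0x5 → %r5

sum %r1, %r5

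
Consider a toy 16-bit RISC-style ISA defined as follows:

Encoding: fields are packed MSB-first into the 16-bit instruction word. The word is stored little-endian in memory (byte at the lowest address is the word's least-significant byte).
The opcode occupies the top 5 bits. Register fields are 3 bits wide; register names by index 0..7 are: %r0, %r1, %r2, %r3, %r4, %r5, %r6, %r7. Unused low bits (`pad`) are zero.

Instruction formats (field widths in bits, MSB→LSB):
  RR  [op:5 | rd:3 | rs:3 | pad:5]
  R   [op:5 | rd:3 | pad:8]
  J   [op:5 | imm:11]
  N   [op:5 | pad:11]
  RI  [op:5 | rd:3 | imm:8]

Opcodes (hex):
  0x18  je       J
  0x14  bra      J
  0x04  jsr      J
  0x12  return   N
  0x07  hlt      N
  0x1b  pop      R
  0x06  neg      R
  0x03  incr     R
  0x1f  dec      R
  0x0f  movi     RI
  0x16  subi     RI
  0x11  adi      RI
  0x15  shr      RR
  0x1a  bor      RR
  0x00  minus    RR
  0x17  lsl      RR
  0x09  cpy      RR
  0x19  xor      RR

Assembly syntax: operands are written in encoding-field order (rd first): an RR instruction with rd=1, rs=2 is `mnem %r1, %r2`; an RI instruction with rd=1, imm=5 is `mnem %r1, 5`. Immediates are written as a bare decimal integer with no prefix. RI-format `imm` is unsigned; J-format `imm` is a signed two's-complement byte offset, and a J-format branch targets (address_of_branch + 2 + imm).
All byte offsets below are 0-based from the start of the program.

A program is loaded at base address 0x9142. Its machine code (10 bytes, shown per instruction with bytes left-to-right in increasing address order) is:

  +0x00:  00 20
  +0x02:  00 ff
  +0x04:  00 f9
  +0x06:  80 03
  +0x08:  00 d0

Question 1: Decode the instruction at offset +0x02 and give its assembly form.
+0x02: 00 ff ⇒ word 0xff00 (little)
  opcode bits[15:11]=0x1f: dec/R
  rd: (w>>8)&0x7=0x7 → %r7

dec %r7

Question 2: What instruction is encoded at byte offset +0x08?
bor %r0, %r0

@+08  little-endian(00 d0) = 0xd000
  opcode bits[15:11]=0x1a: bor/RR
  rd: (w>>8)&0x7=0x0 → %r0
  rs: (w>>5)&0x7=0x0 → %r0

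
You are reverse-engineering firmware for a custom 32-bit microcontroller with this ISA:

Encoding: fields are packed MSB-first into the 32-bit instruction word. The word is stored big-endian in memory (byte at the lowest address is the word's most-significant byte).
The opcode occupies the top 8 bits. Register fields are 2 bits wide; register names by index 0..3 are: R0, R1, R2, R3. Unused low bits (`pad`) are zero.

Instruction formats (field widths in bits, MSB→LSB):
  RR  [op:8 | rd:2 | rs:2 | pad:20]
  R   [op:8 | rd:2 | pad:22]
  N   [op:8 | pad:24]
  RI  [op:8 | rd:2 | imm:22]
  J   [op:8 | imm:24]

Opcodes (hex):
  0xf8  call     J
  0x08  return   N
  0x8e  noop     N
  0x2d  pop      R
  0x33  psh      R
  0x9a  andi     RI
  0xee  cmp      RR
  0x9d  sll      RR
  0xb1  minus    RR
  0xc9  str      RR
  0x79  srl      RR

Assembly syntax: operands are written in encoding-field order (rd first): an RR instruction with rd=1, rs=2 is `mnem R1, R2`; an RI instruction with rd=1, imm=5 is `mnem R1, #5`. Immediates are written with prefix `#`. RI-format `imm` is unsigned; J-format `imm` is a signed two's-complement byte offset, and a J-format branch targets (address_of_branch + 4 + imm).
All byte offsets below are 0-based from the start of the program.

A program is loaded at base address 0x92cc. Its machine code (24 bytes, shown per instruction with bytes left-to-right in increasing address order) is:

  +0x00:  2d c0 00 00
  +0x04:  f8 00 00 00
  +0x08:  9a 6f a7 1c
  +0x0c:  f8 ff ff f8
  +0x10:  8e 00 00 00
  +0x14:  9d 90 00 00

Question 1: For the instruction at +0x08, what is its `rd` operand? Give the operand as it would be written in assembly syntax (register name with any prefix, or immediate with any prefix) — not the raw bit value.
[08] 9a 6f a7 1c → 0x9a6fa71c
  op=0x9a6fa71c>>24=0x9a ⇒ andi (RI)
  [23:22] rd=1 = R1
  [21:0] imm=3122972 = #3122972

R1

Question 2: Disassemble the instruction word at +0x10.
noop

+0x10: 8e 00 00 00 ⇒ word 0x8e000000 (big)
  opcode bits[31:24]=0x8e: noop/N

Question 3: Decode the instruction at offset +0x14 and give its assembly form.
@+14  big-endian(9d 90 00 00) = 0x9d900000
  opcode bits[31:24]=0x9d: sll/RR
  rd: (w>>22)&0x3=0x2 → R2
  rs: (w>>20)&0x3=0x1 → R1

sll R2, R1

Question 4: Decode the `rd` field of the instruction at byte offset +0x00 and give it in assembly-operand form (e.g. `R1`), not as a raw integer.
R3

+0x00: 2d c0 00 00 ⇒ word 0x2dc00000 (big)
  op=0x2dc00000>>24=0x2d ⇒ pop (R)
  rd: (w>>22)&0x3=0x3 → R3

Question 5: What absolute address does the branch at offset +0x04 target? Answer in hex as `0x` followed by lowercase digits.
+0x04: f8 00 00 00 ⇒ word 0xf8000000 (big)
  opcode bits[31:24]=0xf8: call/J
  imm@[23:0]=0x0 ⇒ #0
  target = base 0x92cc + off 0x04 + 4 + imm 0 = 0x92d4

0x92d4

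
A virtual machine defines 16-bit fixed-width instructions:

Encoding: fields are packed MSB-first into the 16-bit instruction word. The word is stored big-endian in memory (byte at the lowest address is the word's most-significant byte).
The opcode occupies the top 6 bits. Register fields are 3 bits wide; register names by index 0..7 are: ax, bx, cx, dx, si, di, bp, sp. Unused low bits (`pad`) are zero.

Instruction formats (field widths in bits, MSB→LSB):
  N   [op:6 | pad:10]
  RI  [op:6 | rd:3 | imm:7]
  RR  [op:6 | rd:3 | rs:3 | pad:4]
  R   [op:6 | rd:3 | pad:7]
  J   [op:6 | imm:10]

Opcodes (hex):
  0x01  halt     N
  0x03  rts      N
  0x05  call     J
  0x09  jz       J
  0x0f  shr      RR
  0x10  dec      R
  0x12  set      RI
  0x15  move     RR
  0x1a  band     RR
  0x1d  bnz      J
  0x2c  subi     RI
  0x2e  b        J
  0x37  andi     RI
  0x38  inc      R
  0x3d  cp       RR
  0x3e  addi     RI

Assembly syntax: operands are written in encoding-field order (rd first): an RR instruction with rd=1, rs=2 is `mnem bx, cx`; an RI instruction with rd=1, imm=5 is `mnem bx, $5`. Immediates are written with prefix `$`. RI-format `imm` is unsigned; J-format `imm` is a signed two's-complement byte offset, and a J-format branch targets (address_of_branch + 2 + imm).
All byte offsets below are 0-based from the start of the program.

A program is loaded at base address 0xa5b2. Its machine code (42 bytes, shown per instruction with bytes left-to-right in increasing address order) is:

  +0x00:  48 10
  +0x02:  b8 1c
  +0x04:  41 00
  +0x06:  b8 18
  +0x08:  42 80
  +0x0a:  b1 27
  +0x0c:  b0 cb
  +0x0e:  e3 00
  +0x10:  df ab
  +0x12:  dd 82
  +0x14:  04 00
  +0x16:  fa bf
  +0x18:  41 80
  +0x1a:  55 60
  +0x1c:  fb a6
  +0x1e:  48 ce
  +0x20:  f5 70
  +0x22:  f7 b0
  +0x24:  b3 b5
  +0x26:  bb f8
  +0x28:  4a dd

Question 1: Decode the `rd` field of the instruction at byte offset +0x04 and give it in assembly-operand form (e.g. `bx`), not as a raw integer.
off 0x04: read 41 00 as big → 0x4100
  op=0x4100>>10=0x10 ⇒ dec (R)
  rd: (w>>7)&0x7=0x2 → cx

cx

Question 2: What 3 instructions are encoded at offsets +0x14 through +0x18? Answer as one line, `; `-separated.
halt; addi di, $63; dec dx

+0x14: 04 00 ⇒ word 0x0400 (big)
  opcode bits[15:10]=0x1: halt/N
+0x16: fa bf ⇒ word 0xfabf (big)
  opcode bits[15:10]=0x3e: addi/RI
  rd: (w>>7)&0x7=0x5 → di
  imm: (w>>0)&0x7f=0x3f → $63
+0x18: 41 80 ⇒ word 0x4180 (big)
  opcode bits[15:10]=0x10: dec/R
  rd: (w>>7)&0x7=0x3 → dx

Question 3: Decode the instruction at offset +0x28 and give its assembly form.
[28] 4a dd → 0x4add
  opcode bits[15:10]=0x12: set/RI
  [9:7] rd=5 = di
  [6:0] imm=93 = $93

set di, $93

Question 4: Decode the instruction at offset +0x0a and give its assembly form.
subi cx, $39

[0a] b1 27 → 0xb127
  top 6b → 0x2c → subi [RI]
  rd: (w>>7)&0x7=0x2 → cx
  imm: (w>>0)&0x7f=0x27 → $39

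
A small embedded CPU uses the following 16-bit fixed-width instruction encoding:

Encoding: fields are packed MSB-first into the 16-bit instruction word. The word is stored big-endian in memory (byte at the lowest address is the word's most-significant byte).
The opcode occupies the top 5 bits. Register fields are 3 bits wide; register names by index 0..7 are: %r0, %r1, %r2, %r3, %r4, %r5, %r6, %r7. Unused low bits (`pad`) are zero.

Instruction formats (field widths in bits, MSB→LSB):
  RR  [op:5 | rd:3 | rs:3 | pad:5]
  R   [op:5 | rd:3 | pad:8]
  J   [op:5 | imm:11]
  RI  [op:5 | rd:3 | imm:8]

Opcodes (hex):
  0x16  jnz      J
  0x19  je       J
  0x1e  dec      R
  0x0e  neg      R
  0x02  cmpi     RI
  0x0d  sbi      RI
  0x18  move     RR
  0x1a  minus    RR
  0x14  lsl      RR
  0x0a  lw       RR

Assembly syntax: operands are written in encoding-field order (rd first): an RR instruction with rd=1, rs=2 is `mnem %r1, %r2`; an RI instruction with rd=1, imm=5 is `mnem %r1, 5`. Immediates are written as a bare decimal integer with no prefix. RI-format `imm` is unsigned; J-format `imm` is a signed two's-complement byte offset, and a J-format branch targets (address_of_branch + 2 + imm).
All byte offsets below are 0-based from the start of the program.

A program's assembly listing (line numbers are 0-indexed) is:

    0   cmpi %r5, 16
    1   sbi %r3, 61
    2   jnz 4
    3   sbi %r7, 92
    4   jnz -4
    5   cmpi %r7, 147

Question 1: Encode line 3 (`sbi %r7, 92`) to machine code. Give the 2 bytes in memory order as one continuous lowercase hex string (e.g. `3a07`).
L3: sbi op=0xd:5|rd=7:3|imm=92:8 ⇒ 0x6f5c ⇒ big 6f 5c

6f5c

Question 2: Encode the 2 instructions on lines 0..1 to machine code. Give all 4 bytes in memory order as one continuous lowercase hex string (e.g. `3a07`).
15106b3d

line 0 (cmpi): pack op=0x2:5|rd=5:3|imm=16:8 = 0x1510; big→ 15 10
line 1 (sbi): pack op=0xd:5|rd=3:3|imm=61:8 = 0x6b3d; big→ 6b 3d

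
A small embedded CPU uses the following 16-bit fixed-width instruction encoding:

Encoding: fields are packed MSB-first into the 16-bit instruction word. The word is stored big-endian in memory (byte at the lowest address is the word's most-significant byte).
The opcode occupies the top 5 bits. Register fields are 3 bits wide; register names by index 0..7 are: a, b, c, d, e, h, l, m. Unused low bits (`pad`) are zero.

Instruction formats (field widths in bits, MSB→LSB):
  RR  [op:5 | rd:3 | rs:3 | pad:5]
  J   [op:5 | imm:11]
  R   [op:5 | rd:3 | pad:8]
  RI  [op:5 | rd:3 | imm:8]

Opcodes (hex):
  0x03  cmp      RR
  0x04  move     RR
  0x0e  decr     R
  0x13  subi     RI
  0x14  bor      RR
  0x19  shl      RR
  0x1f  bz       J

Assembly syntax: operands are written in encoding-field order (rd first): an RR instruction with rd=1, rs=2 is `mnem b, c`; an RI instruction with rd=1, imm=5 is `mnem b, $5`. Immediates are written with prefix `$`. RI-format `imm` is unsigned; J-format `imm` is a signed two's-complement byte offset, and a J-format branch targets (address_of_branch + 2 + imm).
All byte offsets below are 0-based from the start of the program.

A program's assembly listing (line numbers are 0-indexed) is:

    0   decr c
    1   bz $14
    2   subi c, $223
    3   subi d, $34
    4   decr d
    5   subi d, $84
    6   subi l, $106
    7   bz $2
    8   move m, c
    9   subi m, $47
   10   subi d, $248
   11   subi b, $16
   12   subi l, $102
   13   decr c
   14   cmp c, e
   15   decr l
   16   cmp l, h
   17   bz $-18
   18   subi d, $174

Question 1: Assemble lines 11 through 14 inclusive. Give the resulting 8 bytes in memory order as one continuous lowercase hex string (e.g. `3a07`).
L11: subi op=0x13:5|rd=1:3|imm=16:8 ⇒ 0x9910 ⇒ big 99 10
L12: subi op=0x13:5|rd=6:3|imm=102:8 ⇒ 0x9e66 ⇒ big 9e 66
L13: decr op=0xe:5|rd=2:3|pad=0:8 ⇒ 0x7200 ⇒ big 72 00
L14: cmp op=0x3:5|rd=2:3|rs=4:3|pad=0:5 ⇒ 0x1a80 ⇒ big 1a 80

99109e6672001a80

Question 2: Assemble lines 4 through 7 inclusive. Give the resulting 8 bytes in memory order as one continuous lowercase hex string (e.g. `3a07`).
73009b549e6af802

L4: decr op=0xe:5|rd=3:3|pad=0:8 ⇒ 0x7300 ⇒ big 73 00
L5: subi op=0x13:5|rd=3:3|imm=84:8 ⇒ 0x9b54 ⇒ big 9b 54
L6: subi op=0x13:5|rd=6:3|imm=106:8 ⇒ 0x9e6a ⇒ big 9e 6a
L7: bz op=0x1f:5|imm=2:11 ⇒ 0xf802 ⇒ big f8 02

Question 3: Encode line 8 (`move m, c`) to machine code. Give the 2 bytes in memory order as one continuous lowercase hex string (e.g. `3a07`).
line 8 (move): pack op=0x4:5|rd=7:3|rs=2:3|pad=0:5 = 0x2740; big→ 27 40

2740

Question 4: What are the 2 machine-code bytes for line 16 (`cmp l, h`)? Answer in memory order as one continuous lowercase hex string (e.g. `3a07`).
L16: cmp op=0x3:5|rd=6:3|rs=5:3|pad=0:5 ⇒ 0x1ea0 ⇒ big 1e a0

1ea0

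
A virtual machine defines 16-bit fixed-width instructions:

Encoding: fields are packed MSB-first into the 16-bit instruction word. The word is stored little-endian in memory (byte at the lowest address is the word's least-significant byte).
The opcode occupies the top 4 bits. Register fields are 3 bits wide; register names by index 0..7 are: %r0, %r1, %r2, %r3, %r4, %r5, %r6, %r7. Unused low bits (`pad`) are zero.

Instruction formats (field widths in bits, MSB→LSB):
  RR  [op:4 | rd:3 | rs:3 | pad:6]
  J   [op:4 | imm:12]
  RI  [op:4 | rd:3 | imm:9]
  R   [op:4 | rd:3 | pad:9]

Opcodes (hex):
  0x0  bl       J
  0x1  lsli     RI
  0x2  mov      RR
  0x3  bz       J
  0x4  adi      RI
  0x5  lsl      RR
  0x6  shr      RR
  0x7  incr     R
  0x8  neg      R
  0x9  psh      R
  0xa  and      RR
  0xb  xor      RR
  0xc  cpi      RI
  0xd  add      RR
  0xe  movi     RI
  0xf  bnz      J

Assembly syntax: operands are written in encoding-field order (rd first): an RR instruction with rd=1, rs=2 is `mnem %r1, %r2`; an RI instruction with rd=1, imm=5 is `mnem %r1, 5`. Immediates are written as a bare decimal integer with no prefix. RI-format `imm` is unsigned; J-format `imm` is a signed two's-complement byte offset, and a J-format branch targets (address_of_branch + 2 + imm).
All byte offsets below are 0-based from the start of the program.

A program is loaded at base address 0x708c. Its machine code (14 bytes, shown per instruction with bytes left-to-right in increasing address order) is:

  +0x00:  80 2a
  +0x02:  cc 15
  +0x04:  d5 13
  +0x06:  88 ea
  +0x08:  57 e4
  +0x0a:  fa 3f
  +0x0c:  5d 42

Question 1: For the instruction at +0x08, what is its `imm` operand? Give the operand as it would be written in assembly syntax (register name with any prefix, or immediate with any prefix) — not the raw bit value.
87

@+08  little-endian(57 e4) = 0xe457
  op=0xe457>>12=0xe ⇒ movi (RI)
  rd: (w>>9)&0x7=0x2 → %r2
  imm: (w>>0)&0x1ff=0x57 → 87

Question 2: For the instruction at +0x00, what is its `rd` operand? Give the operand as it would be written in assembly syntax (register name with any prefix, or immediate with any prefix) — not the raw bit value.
%r5

+0x00: 80 2a ⇒ word 0x2a80 (little)
  opcode bits[15:12]=0x2: mov/RR
  rd: (w>>9)&0x7=0x5 → %r5
  rs: (w>>6)&0x7=0x2 → %r2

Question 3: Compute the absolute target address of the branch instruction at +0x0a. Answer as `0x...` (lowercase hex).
0x7092

[0a] fa 3f → 0x3ffa
  top 4b → 0x3 → bz [J]
  imm@[11:0]=0xffa (s12→-6) ⇒ -6
  target = base 0x708c + off 0x0a + 2 + imm -6 = 0x7092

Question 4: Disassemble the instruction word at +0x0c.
adi %r1, 93

+0x0c: 5d 42 ⇒ word 0x425d (little)
  top 4b → 0x4 → adi [RI]
  [11:9] rd=1 = %r1
  [8:0] imm=93 = 93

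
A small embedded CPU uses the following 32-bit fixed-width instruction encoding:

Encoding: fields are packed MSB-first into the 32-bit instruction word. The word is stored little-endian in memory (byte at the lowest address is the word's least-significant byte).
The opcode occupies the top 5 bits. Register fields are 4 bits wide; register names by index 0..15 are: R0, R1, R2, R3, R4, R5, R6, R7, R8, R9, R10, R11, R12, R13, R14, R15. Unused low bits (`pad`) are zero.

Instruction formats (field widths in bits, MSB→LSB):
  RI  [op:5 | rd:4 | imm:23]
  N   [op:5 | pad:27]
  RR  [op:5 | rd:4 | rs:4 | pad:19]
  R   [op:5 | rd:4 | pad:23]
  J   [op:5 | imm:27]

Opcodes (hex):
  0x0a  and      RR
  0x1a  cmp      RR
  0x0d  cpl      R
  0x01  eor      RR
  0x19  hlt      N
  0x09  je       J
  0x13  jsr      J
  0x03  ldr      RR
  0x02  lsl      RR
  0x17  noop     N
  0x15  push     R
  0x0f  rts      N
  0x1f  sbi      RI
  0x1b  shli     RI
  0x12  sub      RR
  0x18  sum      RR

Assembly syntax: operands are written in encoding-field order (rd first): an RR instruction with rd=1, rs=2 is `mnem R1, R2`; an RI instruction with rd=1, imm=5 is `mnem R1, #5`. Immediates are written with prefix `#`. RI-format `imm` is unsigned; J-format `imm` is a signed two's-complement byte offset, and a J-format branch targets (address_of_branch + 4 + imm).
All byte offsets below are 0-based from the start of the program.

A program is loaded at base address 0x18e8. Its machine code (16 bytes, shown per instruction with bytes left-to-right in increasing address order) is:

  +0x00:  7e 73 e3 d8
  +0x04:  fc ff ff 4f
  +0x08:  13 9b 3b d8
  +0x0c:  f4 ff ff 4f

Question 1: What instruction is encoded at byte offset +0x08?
@+08  little-endian(13 9b 3b d8) = 0xd83b9b13
  op=0xd83b9b13>>27=0x1b ⇒ shli (RI)
  rd: (w>>23)&0xf=0x0 → R0
  imm: (w>>0)&0x7fffff=0x3b9b13 → #3906323

shli R0, #3906323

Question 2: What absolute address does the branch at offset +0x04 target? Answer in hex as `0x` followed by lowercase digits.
+0x04: fc ff ff 4f ⇒ word 0x4ffffffc (little)
  top 5b → 0x9 → je [J]
  imm: (w>>0)&0x7ffffff=0x7fffffc (s27→-4) → #-4
  target = base 0x18e8 + off 0x04 + 4 + imm -4 = 0x18ec

0x18ec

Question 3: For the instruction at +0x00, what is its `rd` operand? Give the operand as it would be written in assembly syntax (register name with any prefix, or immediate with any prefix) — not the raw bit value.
off 0x00: read 7e 73 e3 d8 as little → 0xd8e3737e
  top 5b → 0x1b → shli [RI]
  rd@[26:23]=0x1 ⇒ R1
  imm@[22:0]=0x63737e ⇒ #6517630

R1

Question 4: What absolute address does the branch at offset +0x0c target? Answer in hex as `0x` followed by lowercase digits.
0x18ec

off 0x0c: read f4 ff ff 4f as little → 0x4ffffff4
  op=0x4ffffff4>>27=0x9 ⇒ je (J)
  [26:0] imm=134217716 (s27→-12) = #-12
  target = base 0x18e8 + off 0x0c + 4 + imm -12 = 0x18ec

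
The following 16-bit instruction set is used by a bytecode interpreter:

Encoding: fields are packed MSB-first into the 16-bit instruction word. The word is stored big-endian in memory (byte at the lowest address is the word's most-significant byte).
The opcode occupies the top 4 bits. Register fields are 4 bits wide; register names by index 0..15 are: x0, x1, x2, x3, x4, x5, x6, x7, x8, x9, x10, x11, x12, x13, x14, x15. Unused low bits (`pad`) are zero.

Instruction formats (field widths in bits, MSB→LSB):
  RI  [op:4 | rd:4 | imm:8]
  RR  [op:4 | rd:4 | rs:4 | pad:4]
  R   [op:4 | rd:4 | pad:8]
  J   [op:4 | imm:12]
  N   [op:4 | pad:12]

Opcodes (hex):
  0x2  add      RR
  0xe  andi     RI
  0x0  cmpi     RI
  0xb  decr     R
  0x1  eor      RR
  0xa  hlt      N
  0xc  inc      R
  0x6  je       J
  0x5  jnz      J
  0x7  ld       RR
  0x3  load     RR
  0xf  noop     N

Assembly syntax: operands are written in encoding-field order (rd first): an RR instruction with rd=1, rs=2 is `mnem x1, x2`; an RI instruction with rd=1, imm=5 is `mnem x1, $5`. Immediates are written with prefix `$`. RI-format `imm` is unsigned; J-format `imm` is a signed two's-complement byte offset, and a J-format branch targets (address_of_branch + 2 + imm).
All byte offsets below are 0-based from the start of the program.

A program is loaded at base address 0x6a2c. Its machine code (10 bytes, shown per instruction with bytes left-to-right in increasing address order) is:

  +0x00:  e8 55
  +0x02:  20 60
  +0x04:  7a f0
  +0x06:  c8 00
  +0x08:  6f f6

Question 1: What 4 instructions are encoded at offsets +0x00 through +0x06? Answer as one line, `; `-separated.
+0x00: e8 55 ⇒ word 0xe855 (big)
  top 4b → 0xe → andi [RI]
  [11:8] rd=8 = x8
  [7:0] imm=85 = $85
+0x02: 20 60 ⇒ word 0x2060 (big)
  top 4b → 0x2 → add [RR]
  [11:8] rd=0 = x0
  [7:4] rs=6 = x6
+0x04: 7a f0 ⇒ word 0x7af0 (big)
  top 4b → 0x7 → ld [RR]
  [11:8] rd=10 = x10
  [7:4] rs=15 = x15
+0x06: c8 00 ⇒ word 0xc800 (big)
  top 4b → 0xc → inc [R]
  [11:8] rd=8 = x8

andi x8, $85; add x0, x6; ld x10, x15; inc x8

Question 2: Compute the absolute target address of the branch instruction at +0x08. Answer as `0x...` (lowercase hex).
@+08  big-endian(6f f6) = 0x6ff6
  op=0x6ff6>>12=0x6 ⇒ je (J)
  imm@[11:0]=0xff6 (s12→-10) ⇒ $-10
  target = base 0x6a2c + off 0x08 + 2 + imm -10 = 0x6a2c

0x6a2c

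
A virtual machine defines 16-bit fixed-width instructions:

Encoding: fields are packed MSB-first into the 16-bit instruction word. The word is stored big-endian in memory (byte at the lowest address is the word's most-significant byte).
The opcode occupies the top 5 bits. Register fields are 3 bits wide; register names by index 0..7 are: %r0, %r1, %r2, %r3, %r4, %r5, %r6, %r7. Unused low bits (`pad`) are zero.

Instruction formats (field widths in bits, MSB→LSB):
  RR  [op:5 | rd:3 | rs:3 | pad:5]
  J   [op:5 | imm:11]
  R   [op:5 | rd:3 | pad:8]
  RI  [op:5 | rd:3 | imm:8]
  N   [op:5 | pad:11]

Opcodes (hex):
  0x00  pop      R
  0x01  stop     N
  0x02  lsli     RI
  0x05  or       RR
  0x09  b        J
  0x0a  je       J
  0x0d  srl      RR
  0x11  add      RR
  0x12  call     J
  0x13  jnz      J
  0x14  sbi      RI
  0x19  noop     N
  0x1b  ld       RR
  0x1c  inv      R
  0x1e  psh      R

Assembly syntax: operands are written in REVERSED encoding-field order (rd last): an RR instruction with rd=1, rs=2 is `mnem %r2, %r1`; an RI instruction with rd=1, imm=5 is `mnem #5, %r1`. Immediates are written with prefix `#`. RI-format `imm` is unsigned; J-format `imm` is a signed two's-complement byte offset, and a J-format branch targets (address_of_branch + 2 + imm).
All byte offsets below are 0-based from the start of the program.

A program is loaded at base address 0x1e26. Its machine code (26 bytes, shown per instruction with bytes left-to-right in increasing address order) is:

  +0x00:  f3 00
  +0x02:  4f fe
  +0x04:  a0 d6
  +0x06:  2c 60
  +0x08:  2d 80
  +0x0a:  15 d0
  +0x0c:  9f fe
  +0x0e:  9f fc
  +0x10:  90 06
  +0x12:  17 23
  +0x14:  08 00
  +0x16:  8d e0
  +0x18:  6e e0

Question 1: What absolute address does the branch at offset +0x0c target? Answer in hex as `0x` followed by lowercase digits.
0x1e32

+0x0c: 9f fe ⇒ word 0x9ffe (big)
  op=0x9ffe>>11=0x13 ⇒ jnz (J)
  [10:0] imm=2046 (s11→-2) = #-2
  target = base 0x1e26 + off 0x0c + 2 + imm -2 = 0x1e32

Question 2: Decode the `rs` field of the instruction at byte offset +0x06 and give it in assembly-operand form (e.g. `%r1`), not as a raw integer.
@+06  big-endian(2c 60) = 0x2c60
  opcode bits[15:11]=0x5: or/RR
  [10:8] rd=4 = %r4
  [7:5] rs=3 = %r3

%r3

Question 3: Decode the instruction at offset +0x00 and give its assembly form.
psh %r3

[00] f3 00 → 0xf300
  op=0xf300>>11=0x1e ⇒ psh (R)
  rd@[10:8]=0x3 ⇒ %r3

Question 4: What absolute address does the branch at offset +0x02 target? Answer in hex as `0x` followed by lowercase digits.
0x1e28

+0x02: 4f fe ⇒ word 0x4ffe (big)
  top 5b → 0x9 → b [J]
  imm@[10:0]=0x7fe (s11→-2) ⇒ #-2
  target = base 0x1e26 + off 0x02 + 2 + imm -2 = 0x1e28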